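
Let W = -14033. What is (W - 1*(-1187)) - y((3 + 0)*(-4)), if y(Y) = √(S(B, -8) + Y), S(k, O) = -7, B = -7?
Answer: -12846 - I*√19 ≈ -12846.0 - 4.3589*I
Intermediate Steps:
y(Y) = √(-7 + Y)
(W - 1*(-1187)) - y((3 + 0)*(-4)) = (-14033 - 1*(-1187)) - √(-7 + (3 + 0)*(-4)) = (-14033 + 1187) - √(-7 + 3*(-4)) = -12846 - √(-7 - 12) = -12846 - √(-19) = -12846 - I*√19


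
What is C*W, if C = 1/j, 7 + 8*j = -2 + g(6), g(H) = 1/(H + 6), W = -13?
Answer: 1248/107 ≈ 11.664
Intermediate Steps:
g(H) = 1/(6 + H)
j = -107/96 (j = -7/8 + (-2 + 1/(6 + 6))/8 = -7/8 + (-2 + 1/12)/8 = -7/8 + (⅛)*(-23/12) = -7/8 - 23/96 = -107/96 ≈ -1.1146)
C = -96/107 (C = 1/(-107/96) = -96/107 ≈ -0.89720)
C*W = -96/107*(-13) = 1248/107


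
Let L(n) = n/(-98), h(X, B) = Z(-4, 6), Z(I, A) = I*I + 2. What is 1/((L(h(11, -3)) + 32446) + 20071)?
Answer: 49/2573324 ≈ 1.9042e-5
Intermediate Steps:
Z(I, A) = 2 + I² (Z(I, A) = I² + 2 = 2 + I²)
h(X, B) = 18 (h(X, B) = 2 + (-4)² = 2 + 16 = 18)
L(n) = -n/98 (L(n) = n*(-1/98) = -n/98)
1/((L(h(11, -3)) + 32446) + 20071) = 1/((-1/98*18 + 32446) + 20071) = 1/((-9/49 + 32446) + 20071) = 1/(1589845/49 + 20071) = 1/(2573324/49) = 49/2573324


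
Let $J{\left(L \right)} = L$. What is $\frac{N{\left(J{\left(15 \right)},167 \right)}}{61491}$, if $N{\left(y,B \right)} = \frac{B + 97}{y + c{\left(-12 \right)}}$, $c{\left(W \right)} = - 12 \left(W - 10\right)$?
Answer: $\frac{88}{5718663} \approx 1.5388 \cdot 10^{-5}$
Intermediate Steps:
$c{\left(W \right)} = 120 - 12 W$ ($c{\left(W \right)} = - 12 \left(-10 + W\right) = 120 - 12 W$)
$N{\left(y,B \right)} = \frac{97 + B}{264 + y}$ ($N{\left(y,B \right)} = \frac{B + 97}{y + \left(120 - -144\right)} = \frac{97 + B}{y + \left(120 + 144\right)} = \frac{97 + B}{y + 264} = \frac{97 + B}{264 + y}$)
$\frac{N{\left(J{\left(15 \right)},167 \right)}}{61491} = \frac{\frac{1}{264 + 15} \left(97 + 167\right)}{61491} = \frac{1}{279} \cdot 264 \cdot \frac{1}{61491} = \frac{88}{93} \cdot \frac{1}{61491} = \frac{88}{5718663}$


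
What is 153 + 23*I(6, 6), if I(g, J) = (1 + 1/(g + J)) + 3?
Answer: 2963/12 ≈ 246.92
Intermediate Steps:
I(g, J) = 4 + 1/(J + g) (I(g, J) = (1 + 1/(J + g)) + 3 = 4 + 1/(J + g))
153 + 23*I(6, 6) = 153 + 23*((1 + 4*6 + 4*6)/(6 + 6)) = 153 + 23*((1 + 24 + 24)/12) = 153 + 23*((1/12)*49) = 153 + 23*(49/12) = 153 + 1127/12 = 2963/12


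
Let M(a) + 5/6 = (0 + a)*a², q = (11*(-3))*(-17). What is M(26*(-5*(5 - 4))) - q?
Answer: -13185371/6 ≈ -2.1976e+6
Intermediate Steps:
q = 561 (q = -33*(-17) = 561)
M(a) = -⅚ + a³ (M(a) = -⅚ + (0 + a)*a² = -⅚ + a*a² = -⅚ + a³)
M(26*(-5*(5 - 4))) - q = (-⅚ + (26*(-5*(5 - 4)))³) - 1*561 = (-⅚ + (26*(-5*1))³) - 561 = (-⅚ + (26*(-5))³) - 561 = (-⅚ + (-130)³) - 561 = (-⅚ - 2197000) - 561 = -13182005/6 - 561 = -13185371/6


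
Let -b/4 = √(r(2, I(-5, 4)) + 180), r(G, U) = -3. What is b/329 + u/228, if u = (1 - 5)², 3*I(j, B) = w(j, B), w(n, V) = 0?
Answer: 4/57 - 4*√177/329 ≈ -0.091577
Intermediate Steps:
I(j, B) = 0 (I(j, B) = (⅓)*0 = 0)
b = -4*√177 (b = -4*√(-3 + 180) = -4*√177 ≈ -53.217)
u = 16 (u = (-4)² = 16)
b/329 + u/228 = -4*√177/329 + 16/228 = -4*√177*(1/329) + 16*(1/228) = -4*√177/329 + 4/57 = 4/57 - 4*√177/329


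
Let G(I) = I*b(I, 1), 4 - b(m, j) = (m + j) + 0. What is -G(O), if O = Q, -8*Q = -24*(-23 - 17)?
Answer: 14760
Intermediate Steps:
b(m, j) = 4 - j - m (b(m, j) = 4 - ((m + j) + 0) = 4 - ((j + m) + 0) = 4 - (j + m) = 4 + (-j - m) = 4 - j - m)
Q = -120 (Q = -(-3)*(-23 - 17) = -(-3)*(-40) = -⅛*960 = -120)
O = -120
G(I) = I*(3 - I) (G(I) = I*(4 - 1*1 - I) = I*(4 - 1 - I) = I*(3 - I))
-G(O) = -(-120)*(3 - 1*(-120)) = -(-120)*(3 + 120) = -(-120)*123 = -1*(-14760) = 14760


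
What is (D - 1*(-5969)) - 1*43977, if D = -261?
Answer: -38269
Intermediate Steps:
(D - 1*(-5969)) - 1*43977 = (-261 - 1*(-5969)) - 1*43977 = (-261 + 5969) - 43977 = 5708 - 43977 = -38269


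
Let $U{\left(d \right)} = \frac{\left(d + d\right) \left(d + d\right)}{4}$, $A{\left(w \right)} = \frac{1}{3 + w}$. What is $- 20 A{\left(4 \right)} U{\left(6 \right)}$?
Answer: $- \frac{720}{7} \approx -102.86$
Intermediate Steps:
$U{\left(d \right)} = d^{2}$ ($U{\left(d \right)} = 2 d 2 d \frac{1}{4} = 4 d^{2} \cdot \frac{1}{4} = d^{2}$)
$- 20 A{\left(4 \right)} U{\left(6 \right)} = - \frac{20}{3 + 4} \cdot 6^{2} = - \frac{20}{7} \cdot 36 = \left(-20\right) \frac{1}{7} \cdot 36 = \left(- \frac{20}{7}\right) 36 = - \frac{720}{7}$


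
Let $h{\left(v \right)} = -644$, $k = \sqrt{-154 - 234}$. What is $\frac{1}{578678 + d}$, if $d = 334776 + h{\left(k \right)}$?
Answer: $\frac{1}{912810} \approx 1.0955 \cdot 10^{-6}$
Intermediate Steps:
$k = 2 i \sqrt{97}$ ($k = \sqrt{-388} = 2 i \sqrt{97} \approx 19.698 i$)
$d = 334132$ ($d = 334776 - 644 = 334132$)
$\frac{1}{578678 + d} = \frac{1}{578678 + 334132} = \frac{1}{912810}$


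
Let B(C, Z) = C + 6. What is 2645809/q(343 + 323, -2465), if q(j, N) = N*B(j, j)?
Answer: -2645809/1656480 ≈ -1.5972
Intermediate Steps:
B(C, Z) = 6 + C
q(j, N) = N*(6 + j)
2645809/q(343 + 323, -2465) = 2645809/((-2465*(6 + (343 + 323)))) = 2645809/((-2465*(6 + 666))) = 2645809/((-2465*672)) = 2645809/(-1656480) = 2645809*(-1/1656480) = -2645809/1656480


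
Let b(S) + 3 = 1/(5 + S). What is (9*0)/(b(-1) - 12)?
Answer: 0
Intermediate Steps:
b(S) = -3 + 1/(5 + S)
(9*0)/(b(-1) - 12) = (9*0)/((-14 - 3*(-1))/(5 - 1) - 12) = 0/((-14 + 3)/4 - 12) = 0/((¼)*(-11) - 12) = 0/(-11/4 - 12) = 0/(-59/4) = 0*(-4/59) = 0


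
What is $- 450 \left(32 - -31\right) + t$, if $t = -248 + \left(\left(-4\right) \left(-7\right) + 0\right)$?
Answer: $-28570$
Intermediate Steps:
$t = -220$ ($t = -248 + \left(28 + 0\right) = -248 + 28 = -220$)
$- 450 \left(32 - -31\right) + t = - 450 \left(32 - -31\right) - 220 = - 450 \left(32 + 31\right) - 220 = \left(-450\right) 63 - 220 = -28350 - 220 = -28570$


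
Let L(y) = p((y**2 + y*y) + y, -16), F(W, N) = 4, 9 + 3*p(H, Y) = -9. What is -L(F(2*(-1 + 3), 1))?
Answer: 6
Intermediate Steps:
p(H, Y) = -6 (p(H, Y) = -3 + (1/3)*(-9) = -3 - 3 = -6)
L(y) = -6
-L(F(2*(-1 + 3), 1)) = -1*(-6) = 6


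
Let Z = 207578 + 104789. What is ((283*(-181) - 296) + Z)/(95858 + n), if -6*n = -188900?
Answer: 5754/2809 ≈ 2.0484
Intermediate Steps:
n = 94450/3 (n = -1/6*(-188900) = 94450/3 ≈ 31483.)
Z = 312367
((283*(-181) - 296) + Z)/(95858 + n) = ((283*(-181) - 296) + 312367)/(95858 + 94450/3) = ((-51223 - 296) + 312367)/(382024/3) = (-51519 + 312367)*(3/382024) = 260848*(3/382024) = 5754/2809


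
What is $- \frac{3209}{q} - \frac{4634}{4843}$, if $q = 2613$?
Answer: $- \frac{27649829}{12654759} \approx -2.1849$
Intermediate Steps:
$- \frac{3209}{q} - \frac{4634}{4843} = - \frac{3209}{2613} - \frac{4634}{4843} = - \frac{27649829}{12654759}$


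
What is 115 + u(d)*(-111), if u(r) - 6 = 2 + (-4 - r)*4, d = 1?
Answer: 1447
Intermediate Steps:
u(r) = -8 - 4*r (u(r) = 6 + (2 + (-4 - r)*4) = 6 + (2 + (-16 - 4*r)) = 6 + (-14 - 4*r) = -8 - 4*r)
115 + u(d)*(-111) = 115 + (-8 - 4*1)*(-111) = 115 + (-8 - 4)*(-111) = 115 - 12*(-111) = 115 + 1332 = 1447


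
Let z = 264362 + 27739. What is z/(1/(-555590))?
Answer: -162288394590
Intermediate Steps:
z = 292101
z/(1/(-555590)) = 292101/(1/(-555590)) = 292101/(-1/555590) = 292101*(-555590) = -162288394590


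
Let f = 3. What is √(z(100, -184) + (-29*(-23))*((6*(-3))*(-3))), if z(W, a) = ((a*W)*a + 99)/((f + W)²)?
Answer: 13*√2281069/103 ≈ 190.62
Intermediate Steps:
z(W, a) = (99 + W*a²)/(3 + W)² (z(W, a) = ((a*W)*a + 99)/((3 + W)²) = ((W*a)*a + 99)/(3 + W)² = (W*a² + 99)/(3 + W)² = (99 + W*a²)/(3 + W)²)
√(z(100, -184) + (-29*(-23))*((6*(-3))*(-3))) = √((99 + 100*(-184)²)/(3 + 100)² + (-29*(-23))*((6*(-3))*(-3))) = √((99 + 100*33856)/103² + 667*(-18*(-3))) = √((99 + 3385600)/10609 + 667*54) = √((1/10609)*3385699 + 36018) = √(3385699/10609 + 36018) = √(385500661/10609) = 13*√2281069/103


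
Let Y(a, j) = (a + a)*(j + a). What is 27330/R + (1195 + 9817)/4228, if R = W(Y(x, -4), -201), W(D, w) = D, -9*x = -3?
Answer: -129964862/11627 ≈ -11178.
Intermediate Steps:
x = ⅓ (x = -⅑*(-3) = ⅓ ≈ 0.33333)
Y(a, j) = 2*a*(a + j) (Y(a, j) = (2*a)*(a + j) = 2*a*(a + j))
R = -22/9 (R = 2*(⅓)*(⅓ - 4) = 2*(⅓)*(-11/3) = -22/9 ≈ -2.4444)
27330/R + (1195 + 9817)/4228 = 27330/(-22/9) + (1195 + 9817)/4228 = 27330*(-9/22) + 11012*(1/4228) = -122985/11 + 2753/1057 = -129964862/11627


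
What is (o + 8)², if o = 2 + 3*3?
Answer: 361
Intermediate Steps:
o = 11 (o = 2 + 9 = 11)
(o + 8)² = (11 + 8)² = 19² = 361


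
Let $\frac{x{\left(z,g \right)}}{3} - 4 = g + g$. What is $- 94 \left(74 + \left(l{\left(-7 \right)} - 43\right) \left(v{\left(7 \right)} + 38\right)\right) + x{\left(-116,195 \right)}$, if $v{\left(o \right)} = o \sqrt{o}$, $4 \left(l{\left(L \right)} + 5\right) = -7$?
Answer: $171933 + \frac{65471 \sqrt{7}}{2} \approx 2.5854 \cdot 10^{5}$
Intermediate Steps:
$x{\left(z,g \right)} = 12 + 6 g$ ($x{\left(z,g \right)} = 12 + 3 \left(g + g\right) = 12 + 3 \cdot 2 g = 12 + 6 g$)
$l{\left(L \right)} = - \frac{27}{4}$ ($l{\left(L \right)} = -5 + \frac{1}{4} \left(-7\right) = -5 - \frac{7}{4} = - \frac{27}{4}$)
$v{\left(o \right)} = o^{\frac{3}{2}}$
$- 94 \left(74 + \left(l{\left(-7 \right)} - 43\right) \left(v{\left(7 \right)} + 38\right)\right) + x{\left(-116,195 \right)} = - 94 \left(74 + \left(- \frac{27}{4} - 43\right) \left(7^{\frac{3}{2}} + 38\right)\right) + \left(12 + 6 \cdot 195\right) = - 94 \left(74 - \frac{199 \left(7 \sqrt{7} + 38\right)}{4}\right) + \left(12 + 1170\right) = - 94 \left(74 - \frac{199 \left(38 + 7 \sqrt{7}\right)}{4}\right) + 1182 = - 94 \left(74 - \left(\frac{3781}{2} + \frac{1393 \sqrt{7}}{4}\right)\right) + 1182 = - 94 \left(- \frac{3633}{2} - \frac{1393 \sqrt{7}}{4}\right) + 1182 = \left(170751 + \frac{65471 \sqrt{7}}{2}\right) + 1182 = 171933 + \frac{65471 \sqrt{7}}{2}$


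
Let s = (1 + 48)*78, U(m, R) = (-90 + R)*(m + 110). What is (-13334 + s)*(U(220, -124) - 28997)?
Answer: 947556904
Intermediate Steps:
U(m, R) = (-90 + R)*(110 + m)
s = 3822 (s = 49*78 = 3822)
(-13334 + s)*(U(220, -124) - 28997) = (-13334 + 3822)*((-9900 - 90*220 + 110*(-124) - 124*220) - 28997) = -9512*((-9900 - 19800 - 13640 - 27280) - 28997) = -9512*(-70620 - 28997) = -9512*(-99617) = 947556904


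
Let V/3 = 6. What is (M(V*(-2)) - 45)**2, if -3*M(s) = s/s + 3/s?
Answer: 2660161/1296 ≈ 2052.6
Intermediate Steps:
V = 18 (V = 3*6 = 18)
M(s) = -1/3 - 1/s (M(s) = -(s/s + 3/s)/3 = -(1 + 3/s)/3 = -1/3 - 1/s)
(M(V*(-2)) - 45)**2 = ((-3 - 18*(-2))/(3*((18*(-2)))) - 45)**2 = ((1/3)*(-3 - 1*(-36))/(-36) - 45)**2 = ((1/3)*(-1/36)*(-3 + 36) - 45)**2 = ((1/3)*(-1/36)*33 - 45)**2 = (-11/36 - 45)**2 = (-1631/36)**2 = 2660161/1296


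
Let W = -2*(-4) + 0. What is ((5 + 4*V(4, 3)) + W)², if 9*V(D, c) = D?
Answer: 17689/81 ≈ 218.38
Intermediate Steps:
V(D, c) = D/9
W = 8 (W = 8 + 0 = 8)
((5 + 4*V(4, 3)) + W)² = ((5 + 4*((⅑)*4)) + 8)² = ((5 + 4*(4/9)) + 8)² = ((5 + 16/9) + 8)² = (61/9 + 8)² = (133/9)² = 17689/81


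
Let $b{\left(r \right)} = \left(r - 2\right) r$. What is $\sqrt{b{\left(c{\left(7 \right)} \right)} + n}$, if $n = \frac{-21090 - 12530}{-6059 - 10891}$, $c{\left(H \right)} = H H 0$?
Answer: $\frac{41 \sqrt{3390}}{1695} \approx 1.4084$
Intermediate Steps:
$c{\left(H \right)} = 0$ ($c{\left(H \right)} = H^{2} \cdot 0 = 0$)
$n = \frac{3362}{1695}$ ($n = - \frac{33620}{-16950} = \left(-33620\right) \left(- \frac{1}{16950}\right) = \frac{3362}{1695} \approx 1.9835$)
$b{\left(r \right)} = r \left(-2 + r\right)$ ($b{\left(r \right)} = \left(-2 + r\right) r = r \left(-2 + r\right)$)
$\sqrt{b{\left(c{\left(7 \right)} \right)} + n} = \sqrt{0 \left(-2 + 0\right) + \frac{3362}{1695}} = \sqrt{0 \left(-2\right) + \frac{3362}{1695}} = \sqrt{0 + \frac{3362}{1695}} = \sqrt{\frac{3362}{1695}} = \frac{41 \sqrt{3390}}{1695}$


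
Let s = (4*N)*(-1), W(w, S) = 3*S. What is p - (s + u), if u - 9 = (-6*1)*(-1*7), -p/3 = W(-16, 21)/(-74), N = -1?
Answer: -3881/74 ≈ -52.446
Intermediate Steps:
p = 189/74 (p = -3*3*21/(-74) = -189*(-1)/74 = -3*(-63/74) = 189/74 ≈ 2.5541)
s = 4 (s = (4*(-1))*(-1) = -4*(-1) = 4)
u = 51 (u = 9 + (-6*1)*(-1*7) = 9 - 6*(-7) = 9 + 42 = 51)
p - (s + u) = 189/74 - (4 + 51) = 189/74 - 1*55 = 189/74 - 55 = -3881/74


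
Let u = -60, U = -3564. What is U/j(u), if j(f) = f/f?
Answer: -3564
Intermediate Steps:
j(f) = 1
U/j(u) = -3564/1 = -3564*1 = -3564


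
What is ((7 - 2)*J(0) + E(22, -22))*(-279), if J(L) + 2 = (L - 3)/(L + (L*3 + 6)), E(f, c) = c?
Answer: 19251/2 ≈ 9625.5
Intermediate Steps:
J(L) = -2 + (-3 + L)/(6 + 4*L) (J(L) = -2 + (L - 3)/(L + (L*3 + 6)) = -2 + (-3 + L)/(L + (3*L + 6)) = -2 + (-3 + L)/(L + (6 + 3*L)) = -2 + (-3 + L)/(6 + 4*L))
((7 - 2)*J(0) + E(22, -22))*(-279) = ((7 - 2)*((-15 - 7*0)/(2*(3 + 2*0))) - 22)*(-279) = (5*((-15 + 0)/(2*(3 + 0))) - 22)*(-279) = (5*((½)*(-15)/3) - 22)*(-279) = (5*((½)*(⅓)*(-15)) - 22)*(-279) = (5*(-5/2) - 22)*(-279) = (-25/2 - 22)*(-279) = -69/2*(-279) = 19251/2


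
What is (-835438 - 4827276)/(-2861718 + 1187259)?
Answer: 5662714/1674459 ≈ 3.3818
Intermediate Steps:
(-835438 - 4827276)/(-2861718 + 1187259) = -5662714/(-1674459) = -5662714*(-1/1674459) = 5662714/1674459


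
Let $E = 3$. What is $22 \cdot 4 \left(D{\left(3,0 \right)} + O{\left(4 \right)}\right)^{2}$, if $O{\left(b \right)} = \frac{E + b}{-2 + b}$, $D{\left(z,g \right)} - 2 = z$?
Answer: $6358$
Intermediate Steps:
$D{\left(z,g \right)} = 2 + z$
$O{\left(b \right)} = \frac{3 + b}{-2 + b}$
$22 \cdot 4 \left(D{\left(3,0 \right)} + O{\left(4 \right)}\right)^{2} = 22 \cdot 4 \left(\left(2 + 3\right) + \frac{3 + 4}{-2 + 4}\right)^{2} = 88 \left(5 + \frac{1}{2} \cdot 7\right)^{2} = 88 \left(5 + \frac{7}{2}\right)^{2} = 88 \left(\frac{17}{2}\right)^{2} = 88 \cdot \frac{289}{4} = 6358$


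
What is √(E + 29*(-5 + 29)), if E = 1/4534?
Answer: √14307785110/4534 ≈ 26.382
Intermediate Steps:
E = 1/4534 ≈ 0.00022056
√(E + 29*(-5 + 29)) = √(1/4534 + 29*(-5 + 29)) = √(1/4534 + 29*24) = √(1/4534 + 696) = √(3155665/4534) = √14307785110/4534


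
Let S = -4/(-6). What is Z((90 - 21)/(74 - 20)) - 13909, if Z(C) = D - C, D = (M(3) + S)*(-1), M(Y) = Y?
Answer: -250451/18 ≈ -13914.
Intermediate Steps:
S = ⅔ (S = -4*(-⅙) = ⅔ ≈ 0.66667)
D = -11/3 (D = (3 + ⅔)*(-1) = (11/3)*(-1) = -11/3 ≈ -3.6667)
Z(C) = -11/3 - C
Z((90 - 21)/(74 - 20)) - 13909 = (-11/3 - (90 - 21)/(74 - 20)) - 13909 = (-11/3 - 69/54) - 13909 = (-11/3 - 1*23/18) - 13909 = (-11/3 - 23/18) - 13909 = -89/18 - 13909 = -250451/18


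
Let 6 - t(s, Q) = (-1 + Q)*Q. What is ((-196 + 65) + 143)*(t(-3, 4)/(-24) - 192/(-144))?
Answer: 19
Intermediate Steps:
t(s, Q) = 6 - Q*(-1 + Q) (t(s, Q) = 6 - (-1 + Q)*Q = 6 - Q*(-1 + Q))
((-196 + 65) + 143)*(t(-3, 4)/(-24) - 192/(-144)) = ((-196 + 65) + 143)*((6 + 4 - 1*4**2)/(-24) - 192/(-144)) = (-131 + 143)*((6 + 4 - 1*16)*(-1/24) - 192*(-1/144)) = 12*((6 + 4 - 16)*(-1/24) + 4/3) = 12*(-6*(-1/24) + 4/3) = 12*(1/4 + 4/3) = 12*(19/12) = 19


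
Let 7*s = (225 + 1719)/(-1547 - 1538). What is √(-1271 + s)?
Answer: I*√592765236455/21595 ≈ 35.652*I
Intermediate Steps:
s = -1944/21595 (s = ((225 + 1719)/(-1547 - 1538))/7 = (1944/(-3085))/7 = (1944*(-1/3085))/7 = (⅐)*(-1944/3085) = -1944/21595 ≈ -0.090021)
√(-1271 + s) = √(-1271 - 1944/21595) = √(-27449189/21595) = I*√592765236455/21595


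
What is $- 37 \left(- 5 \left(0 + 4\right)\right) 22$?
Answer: $16280$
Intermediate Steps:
$- 37 \left(- 5 \left(0 + 4\right)\right) 22 = - 37 \left(\left(-5\right) 4\right) 22 = \left(-37\right) \left(-20\right) 22 = 740 \cdot 22 = 16280$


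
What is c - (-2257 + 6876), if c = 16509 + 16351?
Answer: 28241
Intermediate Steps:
c = 32860
c - (-2257 + 6876) = 32860 - (-2257 + 6876) = 32860 - 1*4619 = 32860 - 4619 = 28241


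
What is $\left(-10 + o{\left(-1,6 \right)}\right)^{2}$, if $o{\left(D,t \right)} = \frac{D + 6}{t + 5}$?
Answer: $\frac{11025}{121} \approx 91.116$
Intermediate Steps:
$o{\left(D,t \right)} = \frac{6 + D}{5 + t}$
$\left(-10 + o{\left(-1,6 \right)}\right)^{2} = \left(-10 + \frac{6 - 1}{5 + 6}\right)^{2} = \left(-10 + \frac{1}{11} \cdot 5\right)^{2} = \left(-10 + \frac{5}{11}\right)^{2} = \left(- \frac{105}{11}\right)^{2} = \frac{11025}{121}$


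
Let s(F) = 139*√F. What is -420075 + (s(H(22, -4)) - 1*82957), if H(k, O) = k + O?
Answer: -503032 + 417*√2 ≈ -5.0244e+5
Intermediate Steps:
H(k, O) = O + k
-420075 + (s(H(22, -4)) - 1*82957) = -420075 + (139*√(-4 + 22) - 1*82957) = -420075 + (139*√18 - 82957) = -420075 + (139*(3*√2) - 82957) = -420075 + (417*√2 - 82957) = -420075 + (-82957 + 417*√2) = -503032 + 417*√2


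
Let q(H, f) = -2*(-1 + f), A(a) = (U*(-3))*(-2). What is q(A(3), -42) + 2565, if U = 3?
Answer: 2651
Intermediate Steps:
A(a) = 18 (A(a) = (3*(-3))*(-2) = -9*(-2) = 18)
q(H, f) = 2 - 2*f
q(A(3), -42) + 2565 = (2 - 2*(-42)) + 2565 = (2 + 84) + 2565 = 86 + 2565 = 2651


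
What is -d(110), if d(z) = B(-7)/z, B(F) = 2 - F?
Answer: -9/110 ≈ -0.081818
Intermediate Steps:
d(z) = 9/z (d(z) = (2 - 1*(-7))/z = (2 + 7)/z = 9/z)
-d(110) = -9/110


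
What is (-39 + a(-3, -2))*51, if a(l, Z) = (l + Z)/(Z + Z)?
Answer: -7701/4 ≈ -1925.3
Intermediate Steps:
a(l, Z) = (Z + l)/(2*Z) (a(l, Z) = (Z + l)/((2*Z)) = (Z + l)*(1/(2*Z)) = (Z + l)/(2*Z))
(-39 + a(-3, -2))*51 = (-39 + (1/2)*(-2 - 3)/(-2))*51 = (-39 + (1/2)*(-1/2)*(-5))*51 = (-39 + 5/4)*51 = -151/4*51 = -7701/4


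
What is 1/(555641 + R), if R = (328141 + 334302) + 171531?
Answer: 1/1389615 ≈ 7.1962e-7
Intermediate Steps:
R = 833974 (R = 662443 + 171531 = 833974)
1/(555641 + R) = 1/(555641 + 833974) = 1/1389615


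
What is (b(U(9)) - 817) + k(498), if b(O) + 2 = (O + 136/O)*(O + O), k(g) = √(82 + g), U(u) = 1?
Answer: -545 + 2*√145 ≈ -520.92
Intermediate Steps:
b(O) = -2 + 2*O*(O + 136/O) (b(O) = -2 + (O + 136/O)*(O + O) = -2 + (O + 136/O)*(2*O) = -2 + 2*O*(O + 136/O))
(b(U(9)) - 817) + k(498) = ((270 + 2*1²) - 817) + √(82 + 498) = ((270 + 2*1) - 817) + √580 = ((270 + 2) - 817) + 2*√145 = (272 - 817) + 2*√145 = -545 + 2*√145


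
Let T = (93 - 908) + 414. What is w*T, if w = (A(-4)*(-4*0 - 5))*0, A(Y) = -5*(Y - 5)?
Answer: 0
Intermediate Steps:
A(Y) = 25 - 5*Y (A(Y) = -5*(-5 + Y) = 25 - 5*Y)
T = -401 (T = -815 + 414 = -401)
w = 0 (w = ((25 - 5*(-4))*(-4*0 - 5))*0 = ((25 + 20)*(0 - 5))*0 = (45*(-5))*0 = -225*0 = 0)
w*T = 0*(-401) = 0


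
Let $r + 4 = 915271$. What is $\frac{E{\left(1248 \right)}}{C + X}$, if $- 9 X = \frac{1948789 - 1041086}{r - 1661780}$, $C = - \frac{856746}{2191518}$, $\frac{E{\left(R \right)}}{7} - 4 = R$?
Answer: $- \frac{1792234359362097}{52318066349} \approx -34257.0$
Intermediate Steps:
$E{\left(R \right)} = 28 + 7 R$
$r = 915267$ ($r = -4 + 915271 = 915267$)
$C = - \frac{47597}{121751}$ ($C = \left(-856746\right) \frac{1}{2191518} = - \frac{47597}{121751} \approx -0.39094$)
$X = \frac{907703}{6718617}$ ($X = - \frac{\left(1948789 - 1041086\right) \frac{1}{915267 - 1661780}}{9} = - \frac{907703 \frac{1}{-746513}}{9} = - \frac{907703 \left(- \frac{1}{746513}\right)}{9} = \left(- \frac{1}{9}\right) \left(- \frac{907703}{746513}\right) = \frac{907703}{6718617} \approx 0.1351$)
$\frac{E{\left(1248 \right)}}{C + X} = \frac{28 + 7 \cdot 1248}{- \frac{47597}{121751} + \frac{907703}{6718617}} = \frac{28 + 8736}{- \frac{209272265396}{817998338367}} = 8764 \left(- \frac{817998338367}{209272265396}\right) = - \frac{1792234359362097}{52318066349}$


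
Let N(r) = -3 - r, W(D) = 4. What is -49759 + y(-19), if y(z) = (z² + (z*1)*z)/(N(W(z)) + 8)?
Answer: -49037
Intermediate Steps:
y(z) = 2*z² (y(z) = (z² + (z*1)*z)/((-3 - 1*4) + 8) = (z² + z*z)/((-3 - 4) + 8) = (z² + z²)/(-7 + 8) = (2*z²)/1 = (2*z²)*1 = 2*z²)
-49759 + y(-19) = -49759 + 2*(-19)² = -49759 + 2*361 = -49759 + 722 = -49037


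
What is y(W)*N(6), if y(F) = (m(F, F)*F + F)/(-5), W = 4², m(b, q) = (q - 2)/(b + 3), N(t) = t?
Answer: -3168/95 ≈ -33.347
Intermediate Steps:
m(b, q) = (-2 + q)/(3 + b)
W = 16
y(F) = -F/5 - F*(-2 + F)/(5*(3 + F)) (y(F) = (((-2 + F)/(3 + F))*F + F)/(-5) = (F*(-2 + F)/(3 + F) + F)*(-⅕) = (F + F*(-2 + F)/(3 + F))*(-⅕) = -F/5 - F*(-2 + F)/(5*(3 + F)))
y(W)*N(6) = -1*16*(1 + 2*16)/(15 + 5*16)*6 = -1*16*(1 + 32)/(15 + 80)*6 = -1*16*33/95*6 = -1*16*1/95*33*6 = -528/95*6 = -3168/95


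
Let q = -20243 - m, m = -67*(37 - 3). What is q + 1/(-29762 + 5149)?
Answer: -442172546/24613 ≈ -17965.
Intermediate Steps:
m = -2278 (m = -67*34 = -2278)
q = -17965 (q = -20243 - 1*(-2278) = -20243 + 2278 = -17965)
q + 1/(-29762 + 5149) = -17965 + 1/(-29762 + 5149) = -17965 + 1/(-24613) = -17965 - 1/24613 = -442172546/24613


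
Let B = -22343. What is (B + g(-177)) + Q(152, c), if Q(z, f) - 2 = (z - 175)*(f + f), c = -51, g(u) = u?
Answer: -20172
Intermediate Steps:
Q(z, f) = 2 + 2*f*(-175 + z) (Q(z, f) = 2 + (z - 175)*(f + f) = 2 + (-175 + z)*(2*f) = 2 + 2*f*(-175 + z))
(B + g(-177)) + Q(152, c) = (-22343 - 177) + (2 - 350*(-51) + 2*(-51)*152) = -22520 + (2 + 17850 - 15504) = -22520 + 2348 = -20172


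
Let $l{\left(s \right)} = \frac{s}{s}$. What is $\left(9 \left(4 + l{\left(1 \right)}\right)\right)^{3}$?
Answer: $91125$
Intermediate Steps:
$l{\left(s \right)} = 1$
$\left(9 \left(4 + l{\left(1 \right)}\right)\right)^{3} = \left(9 \left(4 + 1\right)\right)^{3} = \left(9 \cdot 5\right)^{3} = 45^{3} = 91125$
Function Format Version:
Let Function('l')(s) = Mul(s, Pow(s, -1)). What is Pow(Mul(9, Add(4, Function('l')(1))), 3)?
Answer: 91125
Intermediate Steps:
Function('l')(s) = 1
Pow(Mul(9, Add(4, Function('l')(1))), 3) = Pow(Mul(9, Add(4, 1)), 3) = Pow(Mul(9, 5), 3) = Pow(45, 3) = 91125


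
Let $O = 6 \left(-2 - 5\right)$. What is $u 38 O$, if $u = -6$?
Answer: $9576$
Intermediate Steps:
$O = -42$ ($O = 6 \left(-7\right) = -42$)
$u 38 O = \left(-6\right) 38 \left(-42\right) = \left(-228\right) \left(-42\right) = 9576$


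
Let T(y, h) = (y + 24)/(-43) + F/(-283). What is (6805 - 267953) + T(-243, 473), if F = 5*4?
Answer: -3177848895/12169 ≈ -2.6114e+5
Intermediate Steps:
F = 20
T(y, h) = -7652/12169 - y/43 (T(y, h) = (y + 24)/(-43) + 20/(-283) = (24 + y)*(-1/43) + 20*(-1/283) = (-24/43 - y/43) - 20/283 = -7652/12169 - y/43)
(6805 - 267953) + T(-243, 473) = (6805 - 267953) + (-7652/12169 - 1/43*(-243)) = -261148 + (-7652/12169 + 243/43) = -261148 + 61117/12169 = -3177848895/12169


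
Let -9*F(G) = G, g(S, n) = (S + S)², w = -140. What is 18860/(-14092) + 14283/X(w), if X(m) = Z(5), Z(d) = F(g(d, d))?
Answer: -453342581/352300 ≈ -1286.8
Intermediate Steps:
g(S, n) = 4*S² (g(S, n) = (2*S)² = 4*S²)
F(G) = -G/9
Z(d) = -4*d²/9
X(m) = -100/9 (X(m) = -4/9*5² = -4/9*25 = -100/9)
18860/(-14092) + 14283/X(w) = 18860/(-14092) + 14283/(-100/9) = 18860*(-1/14092) + 14283*(-9/100) = -4715/3523 - 128547/100 = -453342581/352300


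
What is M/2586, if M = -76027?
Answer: -76027/2586 ≈ -29.399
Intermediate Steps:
M/2586 = -76027/2586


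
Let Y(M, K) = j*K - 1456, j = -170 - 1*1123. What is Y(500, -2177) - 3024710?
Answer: -211305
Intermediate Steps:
j = -1293 (j = -170 - 1123 = -1293)
Y(M, K) = -1456 - 1293*K (Y(M, K) = -1293*K - 1456 = -1456 - 1293*K)
Y(500, -2177) - 3024710 = (-1456 - 1293*(-2177)) - 3024710 = (-1456 + 2814861) - 3024710 = 2813405 - 3024710 = -211305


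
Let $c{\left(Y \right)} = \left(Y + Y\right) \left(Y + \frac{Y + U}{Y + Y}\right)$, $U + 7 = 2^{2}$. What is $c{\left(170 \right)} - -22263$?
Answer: $80230$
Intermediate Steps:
$U = -3$ ($U = -7 + 2^{2} = -7 + 4 = -3$)
$c{\left(Y \right)} = 2 Y \left(Y + \frac{-3 + Y}{2 Y}\right)$ ($c{\left(Y \right)} = \left(Y + Y\right) \left(Y + \frac{Y - 3}{Y + Y}\right) = 2 Y \left(Y + \frac{-3 + Y}{2 Y}\right)$)
$c{\left(170 \right)} - -22263 = \left(-3 + 170 + 2 \cdot 170^{2}\right) - -22263 = \left(-3 + 170 + 2 \cdot 28900\right) + 22263 = \left(-3 + 170 + 57800\right) + 22263 = 57967 + 22263 = 80230$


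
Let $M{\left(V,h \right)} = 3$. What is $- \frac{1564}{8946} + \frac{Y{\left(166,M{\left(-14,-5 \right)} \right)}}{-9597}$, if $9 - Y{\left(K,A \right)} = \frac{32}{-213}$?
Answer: $- \frac{359323}{2044161} \approx -0.17578$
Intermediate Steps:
$Y{\left(K,A \right)} = \frac{1949}{213}$ ($Y{\left(K,A \right)} = 9 - \frac{32}{-213} = 9 - 32 \left(- \frac{1}{213}\right) = 9 - - \frac{32}{213} = 9 + \frac{32}{213} = \frac{1949}{213}$)
$- \frac{1564}{8946} + \frac{Y{\left(166,M{\left(-14,-5 \right)} \right)}}{-9597} = - \frac{1564}{8946} + \frac{1949}{213 \left(-9597\right)} = \left(-1564\right) \frac{1}{8946} + \frac{1949}{213} \left(- \frac{1}{9597}\right) = - \frac{782}{4473} - \frac{1949}{2044161} = - \frac{359323}{2044161}$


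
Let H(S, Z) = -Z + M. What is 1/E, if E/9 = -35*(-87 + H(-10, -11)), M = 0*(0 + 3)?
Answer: 1/23940 ≈ 4.1771e-5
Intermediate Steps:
M = 0 (M = 0*3 = 0)
H(S, Z) = -Z (H(S, Z) = -Z + 0 = -Z)
E = 23940 (E = 9*(-35*(-87 - 1*(-11))) = 9*(-35*(-87 + 11)) = 9*(-35*(-76)) = 9*2660 = 23940)
1/E = 1/23940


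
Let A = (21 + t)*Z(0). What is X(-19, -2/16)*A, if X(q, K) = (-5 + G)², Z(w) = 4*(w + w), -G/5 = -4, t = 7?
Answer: 0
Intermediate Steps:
G = 20 (G = -5*(-4) = 20)
Z(w) = 8*w (Z(w) = 4*(2*w) = 8*w)
X(q, K) = 225 (X(q, K) = (-5 + 20)² = 15² = 225)
A = 0 (A = (21 + 7)*(8*0) = 28*0 = 0)
X(-19, -2/16)*A = 225*0 = 0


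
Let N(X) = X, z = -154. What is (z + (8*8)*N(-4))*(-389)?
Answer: 159490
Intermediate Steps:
(z + (8*8)*N(-4))*(-389) = (-154 + (8*8)*(-4))*(-389) = (-154 + 64*(-4))*(-389) = (-154 - 256)*(-389) = -410*(-389) = 159490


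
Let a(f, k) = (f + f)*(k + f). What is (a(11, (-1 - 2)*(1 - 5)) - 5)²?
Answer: 251001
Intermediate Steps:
a(f, k) = 2*f*(f + k) (a(f, k) = (2*f)*(f + k) = 2*f*(f + k))
(a(11, (-1 - 2)*(1 - 5)) - 5)² = (2*11*(11 + (-1 - 2)*(1 - 5)) - 5)² = (2*11*(11 - 3*(-4)) - 5)² = (2*11*(11 + 12) - 5)² = (2*11*23 - 5)² = (506 - 5)² = 501² = 251001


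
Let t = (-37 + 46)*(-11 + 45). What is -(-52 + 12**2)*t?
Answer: -28152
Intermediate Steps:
t = 306 (t = 9*34 = 306)
-(-52 + 12**2)*t = -(-52 + 12**2)*306 = -(-52 + 144)*306 = -92*306 = -1*28152 = -28152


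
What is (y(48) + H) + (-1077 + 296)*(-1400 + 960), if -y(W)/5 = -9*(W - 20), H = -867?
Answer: 344033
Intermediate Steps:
y(W) = -900 + 45*W (y(W) = -(-45)*(W - 20) = -(-45)*(-20 + W) = -5*(180 - 9*W) = -900 + 45*W)
(y(48) + H) + (-1077 + 296)*(-1400 + 960) = ((-900 + 45*48) - 867) + (-1077 + 296)*(-1400 + 960) = ((-900 + 2160) - 867) - 781*(-440) = (1260 - 867) + 343640 = 393 + 343640 = 344033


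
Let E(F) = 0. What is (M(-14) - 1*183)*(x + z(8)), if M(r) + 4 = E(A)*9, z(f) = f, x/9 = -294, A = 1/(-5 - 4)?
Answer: 493306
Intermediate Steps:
A = -⅑ (A = 1/(-9) = -⅑ ≈ -0.11111)
x = -2646 (x = 9*(-294) = -2646)
M(r) = -4 (M(r) = -4 + 0*9 = -4 + 0 = -4)
(M(-14) - 1*183)*(x + z(8)) = (-4 - 1*183)*(-2646 + 8) = (-4 - 183)*(-2638) = -187*(-2638) = 493306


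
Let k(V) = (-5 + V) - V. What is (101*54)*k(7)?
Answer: -27270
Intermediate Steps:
k(V) = -5
(101*54)*k(7) = (101*54)*(-5) = 5454*(-5) = -27270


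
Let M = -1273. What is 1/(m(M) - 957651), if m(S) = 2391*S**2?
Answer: 1/3873727188 ≈ 2.5815e-10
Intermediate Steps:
1/(m(M) - 957651) = 1/(2391*(-1273)**2 - 957651) = 1/(2391*1620529 - 957651) = 1/(3874684839 - 957651) = 1/3873727188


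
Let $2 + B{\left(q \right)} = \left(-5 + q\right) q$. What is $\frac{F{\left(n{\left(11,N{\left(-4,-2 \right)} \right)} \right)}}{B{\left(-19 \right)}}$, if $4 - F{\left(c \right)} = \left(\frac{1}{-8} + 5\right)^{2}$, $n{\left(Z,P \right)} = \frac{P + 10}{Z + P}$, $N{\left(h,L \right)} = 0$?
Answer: $- \frac{1265}{29056} \approx -0.043537$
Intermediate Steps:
$n{\left(Z,P \right)} = \frac{10 + P}{P + Z}$
$B{\left(q \right)} = -2 + q \left(-5 + q\right)$ ($B{\left(q \right)} = -2 + \left(-5 + q\right) q = -2 + q \left(-5 + q\right)$)
$F{\left(c \right)} = - \frac{1265}{64}$ ($F{\left(c \right)} = 4 - \left(\frac{1}{-8} + 5\right)^{2} = 4 - \left(- \frac{1}{8} + 5\right)^{2} = 4 - \left(\frac{39}{8}\right)^{2} = 4 - \frac{1521}{64} = - \frac{1265}{64}$)
$\frac{F{\left(n{\left(11,N{\left(-4,-2 \right)} \right)} \right)}}{B{\left(-19 \right)}} = - \frac{1265}{64 \left(-2 + \left(-19\right)^{2} - -95\right)} = - \frac{1265}{64 \left(-2 + 361 + 95\right)} = - \frac{1265}{64 \cdot 454} = \left(- \frac{1265}{64}\right) \frac{1}{454} = - \frac{1265}{29056}$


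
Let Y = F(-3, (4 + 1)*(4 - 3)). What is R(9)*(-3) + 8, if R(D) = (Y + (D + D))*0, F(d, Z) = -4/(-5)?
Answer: 8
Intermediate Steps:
F(d, Z) = 4/5 (F(d, Z) = -4*(-1/5) = 4/5)
Y = 4/5 ≈ 0.80000
R(D) = 0 (R(D) = (4/5 + (D + D))*0 = (4/5 + 2*D)*0 = 0)
R(9)*(-3) + 8 = 0*(-3) + 8 = 0 + 8 = 8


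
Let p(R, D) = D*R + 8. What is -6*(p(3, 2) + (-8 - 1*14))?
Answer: 48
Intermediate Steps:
p(R, D) = 8 + D*R
-6*(p(3, 2) + (-8 - 1*14)) = -6*((8 + 2*3) + (-8 - 1*14)) = -6*((8 + 6) + (-8 - 14)) = -6*(14 - 22) = -6*(-8) = 48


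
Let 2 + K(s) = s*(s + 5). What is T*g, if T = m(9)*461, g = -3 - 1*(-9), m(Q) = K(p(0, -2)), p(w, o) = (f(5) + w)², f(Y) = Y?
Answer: 2068968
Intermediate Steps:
p(w, o) = (5 + w)²
K(s) = -2 + s*(5 + s) (K(s) = -2 + s*(s + 5) = -2 + s*(5 + s))
m(Q) = 748 (m(Q) = -2 + ((5 + 0)²)² + 5*(5 + 0)² = -2 + (5²)² + 5*5² = -2 + 25² + 5*25 = -2 + 625 + 125 = 748)
g = 6 (g = -3 + 9 = 6)
T = 344828 (T = 748*461 = 344828)
T*g = 344828*6 = 2068968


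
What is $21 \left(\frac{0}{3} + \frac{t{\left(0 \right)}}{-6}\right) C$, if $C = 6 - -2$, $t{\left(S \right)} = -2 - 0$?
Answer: $56$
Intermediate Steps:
$t{\left(S \right)} = -2$ ($t{\left(S \right)} = -2 + 0 = -2$)
$C = 8$ ($C = 6 + 2 = 8$)
$21 \left(\frac{0}{3} + \frac{t{\left(0 \right)}}{-6}\right) C = 21 \left(\frac{0}{3} - \frac{2}{-6}\right) 8 = 21 \left(0 \cdot \frac{1}{3} - - \frac{1}{3}\right) 8 = 21 \left(0 + \frac{1}{3}\right) 8 = 21 \cdot \frac{1}{3} \cdot 8 = 7 \cdot 8 = 56$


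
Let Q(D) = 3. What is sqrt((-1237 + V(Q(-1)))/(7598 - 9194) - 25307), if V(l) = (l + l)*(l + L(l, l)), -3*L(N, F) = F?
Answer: I*sqrt(328879797)/114 ≈ 159.08*I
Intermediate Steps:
L(N, F) = -F/3
V(l) = 4*l**2/3 (V(l) = (l + l)*(l - l/3) = (2*l)*(2*l/3) = 4*l**2/3)
sqrt((-1237 + V(Q(-1)))/(7598 - 9194) - 25307) = sqrt((-1237 + (4/3)*3**2)/(7598 - 9194) - 25307) = sqrt((-1237 + (4/3)*9)/(-1596) - 25307) = sqrt((-1237 + 12)*(-1/1596) - 25307) = sqrt(-1225*(-1/1596) - 25307) = sqrt(175/228 - 25307) = sqrt(-5769821/228) = I*sqrt(328879797)/114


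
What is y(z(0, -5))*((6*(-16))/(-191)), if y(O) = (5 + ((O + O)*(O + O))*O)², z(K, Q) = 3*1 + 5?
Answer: 404621664/191 ≈ 2.1184e+6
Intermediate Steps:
z(K, Q) = 8 (z(K, Q) = 3 + 5 = 8)
y(O) = (5 + 4*O³)² (y(O) = (5 + ((2*O)*(2*O))*O)² = (5 + (4*O²)*O)² = (5 + 4*O³)²)
y(z(0, -5))*((6*(-16))/(-191)) = (5 + 4*8³)²*((6*(-16))/(-191)) = (5 + 4*512)²*(-96*(-1/191)) = (5 + 2048)²*(96/191) = 2053²*(96/191) = 4214809*(96/191) = 404621664/191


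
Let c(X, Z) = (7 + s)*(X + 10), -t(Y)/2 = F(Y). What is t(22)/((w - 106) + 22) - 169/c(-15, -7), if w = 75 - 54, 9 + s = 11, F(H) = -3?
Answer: 1153/315 ≈ 3.6603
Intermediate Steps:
s = 2 (s = -9 + 11 = 2)
t(Y) = 6 (t(Y) = -2*(-3) = 6)
w = 21
c(X, Z) = 90 + 9*X (c(X, Z) = (7 + 2)*(X + 10) = 9*(10 + X) = 90 + 9*X)
t(22)/((w - 106) + 22) - 169/c(-15, -7) = 6/((21 - 106) + 22) - 169/(90 + 9*(-15)) = 6/(-85 + 22) - 169/(90 - 135) = 6/(-63) - 169/(-45) = 6*(-1/63) - 169*(-1/45) = -2/21 + 169/45 = 1153/315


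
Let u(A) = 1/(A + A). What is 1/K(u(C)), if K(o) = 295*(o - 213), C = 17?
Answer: -34/2136095 ≈ -1.5917e-5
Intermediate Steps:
u(A) = 1/(2*A)
K(o) = -62835 + 295*o (K(o) = 295*(-213 + o) = -62835 + 295*o)
1/K(u(C)) = 1/(-62835 + 295*((½)/17)) = 1/(-62835 + 295*((½)*(1/17))) = 1/(-62835 + 295*(1/34)) = 1/(-62835 + 295/34) = 1/(-2136095/34) = -34/2136095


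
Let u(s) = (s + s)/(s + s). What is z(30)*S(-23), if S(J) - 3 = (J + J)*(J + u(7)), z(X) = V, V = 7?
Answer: 7105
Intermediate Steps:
z(X) = 7
u(s) = 1 (u(s) = (2*s)/((2*s)) = (2*s)*(1/(2*s)) = 1)
S(J) = 3 + 2*J*(1 + J) (S(J) = 3 + (J + J)*(J + 1) = 3 + (2*J)*(1 + J) = 3 + 2*J*(1 + J))
z(30)*S(-23) = 7*(3 + 2*(-23) + 2*(-23)**2) = 7*(3 - 46 + 2*529) = 7*(3 - 46 + 1058) = 7*1015 = 7105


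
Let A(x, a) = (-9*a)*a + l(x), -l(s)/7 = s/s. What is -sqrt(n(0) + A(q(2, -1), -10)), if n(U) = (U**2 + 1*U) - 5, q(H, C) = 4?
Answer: -4*I*sqrt(57) ≈ -30.199*I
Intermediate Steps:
l(s) = -7 (l(s) = -7*s/s = -7*1 = -7)
n(U) = -5 + U + U**2 (n(U) = (U**2 + U) - 5 = (U + U**2) - 5 = -5 + U + U**2)
A(x, a) = -7 - 9*a**2 (A(x, a) = (-9*a)*a - 7 = -9*a**2 - 7 = -7 - 9*a**2)
-sqrt(n(0) + A(q(2, -1), -10)) = -sqrt((-5 + 0 + 0**2) + (-7 - 9*(-10)**2)) = -sqrt((-5 + 0 + 0) + (-7 - 9*100)) = -sqrt(-5 + (-7 - 900)) = -sqrt(-5 - 907) = -sqrt(-912) = -4*I*sqrt(57)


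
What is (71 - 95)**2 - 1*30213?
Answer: -29637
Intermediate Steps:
(71 - 95)**2 - 1*30213 = (-24)**2 - 30213 = 576 - 30213 = -29637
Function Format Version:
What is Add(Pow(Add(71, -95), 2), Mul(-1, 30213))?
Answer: -29637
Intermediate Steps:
Add(Pow(Add(71, -95), 2), Mul(-1, 30213)) = Add(Pow(-24, 2), -30213) = Add(576, -30213) = -29637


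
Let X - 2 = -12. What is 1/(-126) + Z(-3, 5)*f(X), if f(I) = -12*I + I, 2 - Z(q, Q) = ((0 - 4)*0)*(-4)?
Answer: 27719/126 ≈ 219.99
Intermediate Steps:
X = -10 (X = 2 - 12 = -10)
Z(q, Q) = 2 (Z(q, Q) = 2 - (0 - 4)*0*(-4) = 2 - (-4*0)*(-4) = 2 - 0*(-4) = 2 - 1*0 = 2 + 0 = 2)
f(I) = -11*I
1/(-126) + Z(-3, 5)*f(X) = 1/(-126) + 2*(-11*(-10)) = -1/126 + 2*110 = -1/126 + 220 = 27719/126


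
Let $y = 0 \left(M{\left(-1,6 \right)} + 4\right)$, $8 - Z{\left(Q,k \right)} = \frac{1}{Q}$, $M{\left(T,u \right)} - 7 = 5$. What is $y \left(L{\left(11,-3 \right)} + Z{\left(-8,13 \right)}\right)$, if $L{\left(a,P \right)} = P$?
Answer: $0$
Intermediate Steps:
$M{\left(T,u \right)} = 12$ ($M{\left(T,u \right)} = 7 + 5 = 12$)
$Z{\left(Q,k \right)} = 8 - \frac{1}{Q}$
$y = 0$ ($y = 0 \left(12 + 4\right) = 0 \cdot 16 = 0$)
$y \left(L{\left(11,-3 \right)} + Z{\left(-8,13 \right)}\right) = 0 \left(-3 + \left(8 - \frac{1}{-8}\right)\right) = 0 \left(-3 + \left(8 - - \frac{1}{8}\right)\right) = 0 \left(-3 + \left(8 + \frac{1}{8}\right)\right) = 0 \left(-3 + \frac{65}{8}\right) = 0 \cdot \frac{41}{8} = 0$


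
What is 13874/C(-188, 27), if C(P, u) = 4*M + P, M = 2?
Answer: -6937/90 ≈ -77.078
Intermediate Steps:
C(P, u) = 8 + P (C(P, u) = 4*2 + P = 8 + P)
13874/C(-188, 27) = 13874/(8 - 188) = 13874/(-180) = 13874*(-1/180) = -6937/90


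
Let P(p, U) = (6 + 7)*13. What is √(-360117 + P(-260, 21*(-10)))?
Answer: 58*I*√107 ≈ 599.96*I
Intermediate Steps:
P(p, U) = 169 (P(p, U) = 13*13 = 169)
√(-360117 + P(-260, 21*(-10))) = √(-360117 + 169) = √(-359948) = 58*I*√107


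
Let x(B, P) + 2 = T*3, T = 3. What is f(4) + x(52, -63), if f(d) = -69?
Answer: -62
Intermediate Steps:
x(B, P) = 7 (x(B, P) = -2 + 3*3 = -2 + 9 = 7)
f(4) + x(52, -63) = -69 + 7 = -62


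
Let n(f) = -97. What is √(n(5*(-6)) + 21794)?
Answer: √21697 ≈ 147.30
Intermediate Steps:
√(n(5*(-6)) + 21794) = √(-97 + 21794) = √21697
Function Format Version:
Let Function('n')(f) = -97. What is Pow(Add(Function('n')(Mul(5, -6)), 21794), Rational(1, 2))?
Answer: Pow(21697, Rational(1, 2)) ≈ 147.30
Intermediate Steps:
Pow(Add(Function('n')(Mul(5, -6)), 21794), Rational(1, 2)) = Pow(Add(-97, 21794), Rational(1, 2)) = Pow(21697, Rational(1, 2))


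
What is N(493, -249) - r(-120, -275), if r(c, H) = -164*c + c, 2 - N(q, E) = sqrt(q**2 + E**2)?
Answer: -19558 - 5*sqrt(12202) ≈ -20110.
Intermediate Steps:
N(q, E) = 2 - sqrt(E**2 + q**2) (N(q, E) = 2 - sqrt(q**2 + E**2) = 2 - sqrt(E**2 + q**2))
r(c, H) = -163*c
N(493, -249) - r(-120, -275) = (2 - sqrt((-249)**2 + 493**2)) - (-163)*(-120) = (2 - sqrt(62001 + 243049)) - 1*19560 = (2 - sqrt(305050)) - 19560 = (2 - 5*sqrt(12202)) - 19560 = -19558 - 5*sqrt(12202)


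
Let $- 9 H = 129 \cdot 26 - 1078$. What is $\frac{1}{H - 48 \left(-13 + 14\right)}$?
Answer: $- \frac{9}{2708} \approx -0.0033235$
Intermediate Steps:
$H = - \frac{2276}{9}$ ($H = - \frac{129 \cdot 26 - 1078}{9} = - \frac{3354 - 1078}{9} = \left(- \frac{1}{9}\right) 2276 = - \frac{2276}{9} \approx -252.89$)
$\frac{1}{H - 48 \left(-13 + 14\right)} = \frac{1}{- \frac{2276}{9} - 48 \left(-13 + 14\right)} = \frac{1}{- \frac{2276}{9} - 48} = \frac{1}{- \frac{2708}{9}} = - \frac{9}{2708}$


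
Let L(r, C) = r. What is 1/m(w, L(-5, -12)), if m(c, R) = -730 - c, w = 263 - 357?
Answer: -1/636 ≈ -0.0015723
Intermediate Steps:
w = -94
1/m(w, L(-5, -12)) = 1/(-730 - 1*(-94)) = 1/(-730 + 94) = 1/(-636) = -1/636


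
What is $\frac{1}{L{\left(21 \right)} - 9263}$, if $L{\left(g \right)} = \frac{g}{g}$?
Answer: $- \frac{1}{9262} \approx -0.00010797$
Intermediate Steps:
$L{\left(g \right)} = 1$
$\frac{1}{L{\left(21 \right)} - 9263} = \frac{1}{1 - 9263} = \frac{1}{-9262} = - \frac{1}{9262}$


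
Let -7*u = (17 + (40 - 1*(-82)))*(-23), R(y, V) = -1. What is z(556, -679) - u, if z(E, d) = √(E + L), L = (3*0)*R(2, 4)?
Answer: -3197/7 + 2*√139 ≈ -433.13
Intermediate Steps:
L = 0 (L = (3*0)*(-1) = 0*(-1) = 0)
z(E, d) = √E (z(E, d) = √(E + 0) = √E)
u = 3197/7 (u = -(17 + (40 - 1*(-82)))*(-23)/7 = -(17 + (40 + 82))*(-23)/7 = -(17 + 122)*(-23)/7 = -139*(-23)/7 = -⅐*(-3197) = 3197/7 ≈ 456.71)
z(556, -679) - u = √556 - 1*3197/7 = 2*√139 - 3197/7 = -3197/7 + 2*√139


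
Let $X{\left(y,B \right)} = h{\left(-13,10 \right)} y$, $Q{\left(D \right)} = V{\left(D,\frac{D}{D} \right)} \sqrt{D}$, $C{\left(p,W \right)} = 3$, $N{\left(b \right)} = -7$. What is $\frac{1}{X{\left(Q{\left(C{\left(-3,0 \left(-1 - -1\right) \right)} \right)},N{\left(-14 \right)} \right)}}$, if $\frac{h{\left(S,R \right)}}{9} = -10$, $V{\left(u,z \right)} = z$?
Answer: $- \frac{\sqrt{3}}{270} \approx -0.006415$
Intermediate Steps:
$Q{\left(D \right)} = \sqrt{D}$ ($Q{\left(D \right)} = \frac{D}{D} \sqrt{D} = 1 \sqrt{D} = \sqrt{D}$)
$h{\left(S,R \right)} = -90$ ($h{\left(S,R \right)} = 9 \left(-10\right) = -90$)
$X{\left(y,B \right)} = - 90 y$
$\frac{1}{X{\left(Q{\left(C{\left(-3,0 \left(-1 - -1\right) \right)} \right)},N{\left(-14 \right)} \right)}} = \frac{1}{\left(-90\right) \sqrt{3}} = - \frac{\sqrt{3}}{270}$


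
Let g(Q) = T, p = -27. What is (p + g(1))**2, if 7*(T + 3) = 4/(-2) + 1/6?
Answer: 1615441/1764 ≈ 915.78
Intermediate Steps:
T = -137/42 (T = -3 + (4/(-2) + 1/6)/7 = -3 + (4*(-1/2) + 1*(1/6))/7 = -3 + (-2 + 1/6)/7 = -3 + (1/7)*(-11/6) = -3 - 11/42 = -137/42 ≈ -3.2619)
g(Q) = -137/42
(p + g(1))**2 = (-27 - 137/42)**2 = (-1271/42)**2 = 1615441/1764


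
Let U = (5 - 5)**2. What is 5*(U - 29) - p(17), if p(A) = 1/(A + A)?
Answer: -4931/34 ≈ -145.03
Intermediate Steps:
p(A) = 1/(2*A)
U = 0 (U = 0**2 = 0)
5*(U - 29) - p(17) = 5*(0 - 29) - 1/(2*17) = 5*(-29) - 1/(2*17) = -145 - 1*1/34 = -145 - 1/34 = -4931/34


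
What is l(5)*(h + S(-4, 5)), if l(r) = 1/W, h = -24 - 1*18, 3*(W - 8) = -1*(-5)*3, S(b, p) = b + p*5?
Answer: -21/13 ≈ -1.6154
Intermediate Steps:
S(b, p) = b + 5*p
W = 13 (W = 8 + (-1*(-5)*3)/3 = 8 + (5*3)/3 = 8 + (⅓)*15 = 8 + 5 = 13)
h = -42 (h = -24 - 18 = -42)
l(r) = 1/13
l(5)*(h + S(-4, 5)) = (-42 + (-4 + 5*5))/13 = (-42 + (-4 + 25))/13 = (-42 + 21)/13 = (1/13)*(-21) = -21/13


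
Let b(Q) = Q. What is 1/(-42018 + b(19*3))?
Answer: -1/41961 ≈ -2.3832e-5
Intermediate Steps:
1/(-42018 + b(19*3)) = 1/(-42018 + 19*3) = 1/(-42018 + 57) = 1/(-41961) = -1/41961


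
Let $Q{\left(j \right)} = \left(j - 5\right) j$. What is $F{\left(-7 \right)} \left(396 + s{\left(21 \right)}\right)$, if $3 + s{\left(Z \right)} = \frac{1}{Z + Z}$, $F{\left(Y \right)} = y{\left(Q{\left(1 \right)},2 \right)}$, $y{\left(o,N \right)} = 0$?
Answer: $0$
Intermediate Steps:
$Q{\left(j \right)} = j \left(-5 + j\right)$ ($Q{\left(j \right)} = \left(-5 + j\right) j = j \left(-5 + j\right)$)
$F{\left(Y \right)} = 0$
$s{\left(Z \right)} = -3 + \frac{1}{2 Z}$ ($s{\left(Z \right)} = -3 + \frac{1}{Z + Z} = -3 + \frac{1}{2 Z}$)
$F{\left(-7 \right)} \left(396 + s{\left(21 \right)}\right) = 0 \left(396 - \left(3 - \frac{1}{2 \cdot 21}\right)\right) = 0 \left(396 + \left(-3 + \frac{1}{2} \cdot \frac{1}{21}\right)\right) = 0 \left(396 + \left(-3 + \frac{1}{42}\right)\right) = 0 \left(396 - \frac{125}{42}\right) = 0 \cdot \frac{16507}{42} = 0$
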